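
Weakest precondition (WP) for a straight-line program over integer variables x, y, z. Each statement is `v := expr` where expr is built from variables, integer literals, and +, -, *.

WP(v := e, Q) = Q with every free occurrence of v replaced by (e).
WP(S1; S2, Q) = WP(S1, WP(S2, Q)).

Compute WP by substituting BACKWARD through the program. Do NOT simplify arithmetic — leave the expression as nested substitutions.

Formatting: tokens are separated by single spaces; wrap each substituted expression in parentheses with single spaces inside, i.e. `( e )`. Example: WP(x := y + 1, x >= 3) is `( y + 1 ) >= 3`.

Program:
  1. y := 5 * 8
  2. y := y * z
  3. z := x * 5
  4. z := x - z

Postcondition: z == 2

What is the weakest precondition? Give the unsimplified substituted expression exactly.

Answer: ( x - ( x * 5 ) ) == 2

Derivation:
post: z == 2
stmt 4: z := x - z  -- replace 1 occurrence(s) of z with (x - z)
  => ( x - z ) == 2
stmt 3: z := x * 5  -- replace 1 occurrence(s) of z with (x * 5)
  => ( x - ( x * 5 ) ) == 2
stmt 2: y := y * z  -- replace 0 occurrence(s) of y with (y * z)
  => ( x - ( x * 5 ) ) == 2
stmt 1: y := 5 * 8  -- replace 0 occurrence(s) of y with (5 * 8)
  => ( x - ( x * 5 ) ) == 2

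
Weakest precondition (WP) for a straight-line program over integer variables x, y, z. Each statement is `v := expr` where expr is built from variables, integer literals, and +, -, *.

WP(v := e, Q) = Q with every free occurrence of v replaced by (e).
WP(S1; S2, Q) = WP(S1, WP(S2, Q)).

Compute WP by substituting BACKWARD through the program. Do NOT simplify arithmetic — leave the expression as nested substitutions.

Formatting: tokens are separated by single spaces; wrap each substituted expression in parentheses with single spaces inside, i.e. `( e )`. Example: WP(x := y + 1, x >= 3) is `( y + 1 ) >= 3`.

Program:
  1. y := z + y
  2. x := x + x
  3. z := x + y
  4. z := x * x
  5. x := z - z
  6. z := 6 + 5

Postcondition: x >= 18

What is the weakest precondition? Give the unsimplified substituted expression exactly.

post: x >= 18
stmt 6: z := 6 + 5  -- replace 0 occurrence(s) of z with (6 + 5)
  => x >= 18
stmt 5: x := z - z  -- replace 1 occurrence(s) of x with (z - z)
  => ( z - z ) >= 18
stmt 4: z := x * x  -- replace 2 occurrence(s) of z with (x * x)
  => ( ( x * x ) - ( x * x ) ) >= 18
stmt 3: z := x + y  -- replace 0 occurrence(s) of z with (x + y)
  => ( ( x * x ) - ( x * x ) ) >= 18
stmt 2: x := x + x  -- replace 4 occurrence(s) of x with (x + x)
  => ( ( ( x + x ) * ( x + x ) ) - ( ( x + x ) * ( x + x ) ) ) >= 18
stmt 1: y := z + y  -- replace 0 occurrence(s) of y with (z + y)
  => ( ( ( x + x ) * ( x + x ) ) - ( ( x + x ) * ( x + x ) ) ) >= 18

Answer: ( ( ( x + x ) * ( x + x ) ) - ( ( x + x ) * ( x + x ) ) ) >= 18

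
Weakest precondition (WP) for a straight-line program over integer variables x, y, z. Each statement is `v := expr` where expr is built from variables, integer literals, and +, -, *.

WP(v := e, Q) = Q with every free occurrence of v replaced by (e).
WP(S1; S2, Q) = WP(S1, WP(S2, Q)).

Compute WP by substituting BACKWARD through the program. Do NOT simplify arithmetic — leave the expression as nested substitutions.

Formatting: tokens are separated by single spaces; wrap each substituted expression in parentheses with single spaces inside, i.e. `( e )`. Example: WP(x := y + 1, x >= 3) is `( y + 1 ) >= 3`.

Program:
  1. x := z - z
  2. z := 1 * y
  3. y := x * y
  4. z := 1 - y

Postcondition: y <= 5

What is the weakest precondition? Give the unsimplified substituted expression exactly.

post: y <= 5
stmt 4: z := 1 - y  -- replace 0 occurrence(s) of z with (1 - y)
  => y <= 5
stmt 3: y := x * y  -- replace 1 occurrence(s) of y with (x * y)
  => ( x * y ) <= 5
stmt 2: z := 1 * y  -- replace 0 occurrence(s) of z with (1 * y)
  => ( x * y ) <= 5
stmt 1: x := z - z  -- replace 1 occurrence(s) of x with (z - z)
  => ( ( z - z ) * y ) <= 5

Answer: ( ( z - z ) * y ) <= 5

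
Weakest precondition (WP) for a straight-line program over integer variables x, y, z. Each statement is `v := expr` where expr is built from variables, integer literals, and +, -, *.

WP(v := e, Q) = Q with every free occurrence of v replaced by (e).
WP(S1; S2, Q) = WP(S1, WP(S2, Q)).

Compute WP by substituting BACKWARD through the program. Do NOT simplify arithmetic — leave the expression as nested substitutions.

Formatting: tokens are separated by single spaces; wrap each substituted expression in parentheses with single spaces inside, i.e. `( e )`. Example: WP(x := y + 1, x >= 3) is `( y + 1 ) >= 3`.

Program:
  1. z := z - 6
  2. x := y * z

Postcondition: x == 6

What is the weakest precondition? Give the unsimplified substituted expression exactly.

post: x == 6
stmt 2: x := y * z  -- replace 1 occurrence(s) of x with (y * z)
  => ( y * z ) == 6
stmt 1: z := z - 6  -- replace 1 occurrence(s) of z with (z - 6)
  => ( y * ( z - 6 ) ) == 6

Answer: ( y * ( z - 6 ) ) == 6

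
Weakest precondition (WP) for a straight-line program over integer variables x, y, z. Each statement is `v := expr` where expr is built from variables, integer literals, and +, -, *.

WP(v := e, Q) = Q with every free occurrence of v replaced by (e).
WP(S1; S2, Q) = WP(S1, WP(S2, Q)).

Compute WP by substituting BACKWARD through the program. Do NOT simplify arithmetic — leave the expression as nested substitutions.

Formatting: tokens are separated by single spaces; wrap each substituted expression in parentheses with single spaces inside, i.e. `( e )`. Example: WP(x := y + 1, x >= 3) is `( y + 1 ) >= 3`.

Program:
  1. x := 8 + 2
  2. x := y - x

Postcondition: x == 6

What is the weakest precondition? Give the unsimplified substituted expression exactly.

post: x == 6
stmt 2: x := y - x  -- replace 1 occurrence(s) of x with (y - x)
  => ( y - x ) == 6
stmt 1: x := 8 + 2  -- replace 1 occurrence(s) of x with (8 + 2)
  => ( y - ( 8 + 2 ) ) == 6

Answer: ( y - ( 8 + 2 ) ) == 6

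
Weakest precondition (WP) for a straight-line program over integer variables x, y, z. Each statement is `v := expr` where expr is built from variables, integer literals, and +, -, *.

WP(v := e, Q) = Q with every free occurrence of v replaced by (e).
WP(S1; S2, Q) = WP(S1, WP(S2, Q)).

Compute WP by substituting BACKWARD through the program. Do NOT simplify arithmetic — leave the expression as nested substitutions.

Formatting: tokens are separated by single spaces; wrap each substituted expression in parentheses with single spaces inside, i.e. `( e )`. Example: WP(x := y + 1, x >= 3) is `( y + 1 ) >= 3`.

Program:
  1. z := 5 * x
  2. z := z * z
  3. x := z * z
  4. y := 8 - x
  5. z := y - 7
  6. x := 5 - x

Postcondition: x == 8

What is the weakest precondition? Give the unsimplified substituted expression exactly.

post: x == 8
stmt 6: x := 5 - x  -- replace 1 occurrence(s) of x with (5 - x)
  => ( 5 - x ) == 8
stmt 5: z := y - 7  -- replace 0 occurrence(s) of z with (y - 7)
  => ( 5 - x ) == 8
stmt 4: y := 8 - x  -- replace 0 occurrence(s) of y with (8 - x)
  => ( 5 - x ) == 8
stmt 3: x := z * z  -- replace 1 occurrence(s) of x with (z * z)
  => ( 5 - ( z * z ) ) == 8
stmt 2: z := z * z  -- replace 2 occurrence(s) of z with (z * z)
  => ( 5 - ( ( z * z ) * ( z * z ) ) ) == 8
stmt 1: z := 5 * x  -- replace 4 occurrence(s) of z with (5 * x)
  => ( 5 - ( ( ( 5 * x ) * ( 5 * x ) ) * ( ( 5 * x ) * ( 5 * x ) ) ) ) == 8

Answer: ( 5 - ( ( ( 5 * x ) * ( 5 * x ) ) * ( ( 5 * x ) * ( 5 * x ) ) ) ) == 8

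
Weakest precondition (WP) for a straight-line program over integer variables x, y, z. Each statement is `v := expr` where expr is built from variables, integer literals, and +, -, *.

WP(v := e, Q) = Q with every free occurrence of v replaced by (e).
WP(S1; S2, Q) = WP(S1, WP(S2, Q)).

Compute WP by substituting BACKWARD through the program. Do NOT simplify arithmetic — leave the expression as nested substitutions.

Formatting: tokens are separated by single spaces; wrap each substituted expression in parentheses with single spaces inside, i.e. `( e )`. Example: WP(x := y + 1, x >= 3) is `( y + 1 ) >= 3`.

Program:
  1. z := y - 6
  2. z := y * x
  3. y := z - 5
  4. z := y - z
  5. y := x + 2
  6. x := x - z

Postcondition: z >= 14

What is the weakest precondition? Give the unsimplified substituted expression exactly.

post: z >= 14
stmt 6: x := x - z  -- replace 0 occurrence(s) of x with (x - z)
  => z >= 14
stmt 5: y := x + 2  -- replace 0 occurrence(s) of y with (x + 2)
  => z >= 14
stmt 4: z := y - z  -- replace 1 occurrence(s) of z with (y - z)
  => ( y - z ) >= 14
stmt 3: y := z - 5  -- replace 1 occurrence(s) of y with (z - 5)
  => ( ( z - 5 ) - z ) >= 14
stmt 2: z := y * x  -- replace 2 occurrence(s) of z with (y * x)
  => ( ( ( y * x ) - 5 ) - ( y * x ) ) >= 14
stmt 1: z := y - 6  -- replace 0 occurrence(s) of z with (y - 6)
  => ( ( ( y * x ) - 5 ) - ( y * x ) ) >= 14

Answer: ( ( ( y * x ) - 5 ) - ( y * x ) ) >= 14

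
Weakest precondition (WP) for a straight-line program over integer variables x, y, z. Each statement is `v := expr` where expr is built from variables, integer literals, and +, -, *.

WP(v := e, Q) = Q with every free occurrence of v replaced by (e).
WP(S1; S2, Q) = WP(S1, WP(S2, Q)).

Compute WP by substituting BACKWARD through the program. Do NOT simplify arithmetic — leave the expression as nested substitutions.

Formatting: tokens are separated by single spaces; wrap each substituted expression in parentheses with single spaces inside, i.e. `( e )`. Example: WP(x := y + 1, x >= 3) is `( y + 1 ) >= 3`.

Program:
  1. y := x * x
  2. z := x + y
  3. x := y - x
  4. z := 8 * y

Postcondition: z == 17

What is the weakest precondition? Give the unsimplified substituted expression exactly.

post: z == 17
stmt 4: z := 8 * y  -- replace 1 occurrence(s) of z with (8 * y)
  => ( 8 * y ) == 17
stmt 3: x := y - x  -- replace 0 occurrence(s) of x with (y - x)
  => ( 8 * y ) == 17
stmt 2: z := x + y  -- replace 0 occurrence(s) of z with (x + y)
  => ( 8 * y ) == 17
stmt 1: y := x * x  -- replace 1 occurrence(s) of y with (x * x)
  => ( 8 * ( x * x ) ) == 17

Answer: ( 8 * ( x * x ) ) == 17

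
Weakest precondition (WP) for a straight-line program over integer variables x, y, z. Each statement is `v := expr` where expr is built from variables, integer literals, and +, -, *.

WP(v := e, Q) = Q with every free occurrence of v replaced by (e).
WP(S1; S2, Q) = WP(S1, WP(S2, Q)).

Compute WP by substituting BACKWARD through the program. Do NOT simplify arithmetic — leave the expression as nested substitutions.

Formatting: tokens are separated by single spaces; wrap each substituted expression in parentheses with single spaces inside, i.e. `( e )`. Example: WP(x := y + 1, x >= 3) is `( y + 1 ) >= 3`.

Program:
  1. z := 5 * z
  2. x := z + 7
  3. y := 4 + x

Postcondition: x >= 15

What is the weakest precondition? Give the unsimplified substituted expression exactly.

Answer: ( ( 5 * z ) + 7 ) >= 15

Derivation:
post: x >= 15
stmt 3: y := 4 + x  -- replace 0 occurrence(s) of y with (4 + x)
  => x >= 15
stmt 2: x := z + 7  -- replace 1 occurrence(s) of x with (z + 7)
  => ( z + 7 ) >= 15
stmt 1: z := 5 * z  -- replace 1 occurrence(s) of z with (5 * z)
  => ( ( 5 * z ) + 7 ) >= 15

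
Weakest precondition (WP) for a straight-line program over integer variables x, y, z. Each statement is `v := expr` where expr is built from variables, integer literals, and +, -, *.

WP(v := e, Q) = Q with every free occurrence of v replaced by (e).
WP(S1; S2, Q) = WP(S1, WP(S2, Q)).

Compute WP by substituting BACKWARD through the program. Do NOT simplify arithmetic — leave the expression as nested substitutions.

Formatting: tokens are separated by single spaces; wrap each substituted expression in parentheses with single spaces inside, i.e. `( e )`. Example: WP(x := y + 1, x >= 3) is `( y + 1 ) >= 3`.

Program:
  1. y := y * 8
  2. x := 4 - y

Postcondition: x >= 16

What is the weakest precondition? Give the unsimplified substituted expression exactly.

Answer: ( 4 - ( y * 8 ) ) >= 16

Derivation:
post: x >= 16
stmt 2: x := 4 - y  -- replace 1 occurrence(s) of x with (4 - y)
  => ( 4 - y ) >= 16
stmt 1: y := y * 8  -- replace 1 occurrence(s) of y with (y * 8)
  => ( 4 - ( y * 8 ) ) >= 16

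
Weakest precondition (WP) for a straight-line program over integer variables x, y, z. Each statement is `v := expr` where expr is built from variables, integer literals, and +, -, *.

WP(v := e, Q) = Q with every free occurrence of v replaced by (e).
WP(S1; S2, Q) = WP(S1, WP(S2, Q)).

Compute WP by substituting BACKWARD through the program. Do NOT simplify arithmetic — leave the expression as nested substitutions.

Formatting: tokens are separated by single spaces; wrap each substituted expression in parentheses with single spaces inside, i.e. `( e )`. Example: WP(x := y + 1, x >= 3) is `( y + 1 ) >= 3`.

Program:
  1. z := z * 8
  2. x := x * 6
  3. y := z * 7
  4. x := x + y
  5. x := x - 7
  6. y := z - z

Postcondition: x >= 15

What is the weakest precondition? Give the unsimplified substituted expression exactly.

Answer: ( ( ( x * 6 ) + ( ( z * 8 ) * 7 ) ) - 7 ) >= 15

Derivation:
post: x >= 15
stmt 6: y := z - z  -- replace 0 occurrence(s) of y with (z - z)
  => x >= 15
stmt 5: x := x - 7  -- replace 1 occurrence(s) of x with (x - 7)
  => ( x - 7 ) >= 15
stmt 4: x := x + y  -- replace 1 occurrence(s) of x with (x + y)
  => ( ( x + y ) - 7 ) >= 15
stmt 3: y := z * 7  -- replace 1 occurrence(s) of y with (z * 7)
  => ( ( x + ( z * 7 ) ) - 7 ) >= 15
stmt 2: x := x * 6  -- replace 1 occurrence(s) of x with (x * 6)
  => ( ( ( x * 6 ) + ( z * 7 ) ) - 7 ) >= 15
stmt 1: z := z * 8  -- replace 1 occurrence(s) of z with (z * 8)
  => ( ( ( x * 6 ) + ( ( z * 8 ) * 7 ) ) - 7 ) >= 15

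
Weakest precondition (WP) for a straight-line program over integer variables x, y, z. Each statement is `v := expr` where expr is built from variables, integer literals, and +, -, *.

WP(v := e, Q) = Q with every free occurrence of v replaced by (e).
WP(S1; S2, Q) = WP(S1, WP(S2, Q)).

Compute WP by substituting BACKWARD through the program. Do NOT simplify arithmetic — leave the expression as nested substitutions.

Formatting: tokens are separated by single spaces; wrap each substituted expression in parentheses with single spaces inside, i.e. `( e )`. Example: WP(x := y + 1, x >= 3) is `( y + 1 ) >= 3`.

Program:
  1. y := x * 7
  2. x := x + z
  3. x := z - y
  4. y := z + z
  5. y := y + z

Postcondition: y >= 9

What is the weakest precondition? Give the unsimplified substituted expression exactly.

post: y >= 9
stmt 5: y := y + z  -- replace 1 occurrence(s) of y with (y + z)
  => ( y + z ) >= 9
stmt 4: y := z + z  -- replace 1 occurrence(s) of y with (z + z)
  => ( ( z + z ) + z ) >= 9
stmt 3: x := z - y  -- replace 0 occurrence(s) of x with (z - y)
  => ( ( z + z ) + z ) >= 9
stmt 2: x := x + z  -- replace 0 occurrence(s) of x with (x + z)
  => ( ( z + z ) + z ) >= 9
stmt 1: y := x * 7  -- replace 0 occurrence(s) of y with (x * 7)
  => ( ( z + z ) + z ) >= 9

Answer: ( ( z + z ) + z ) >= 9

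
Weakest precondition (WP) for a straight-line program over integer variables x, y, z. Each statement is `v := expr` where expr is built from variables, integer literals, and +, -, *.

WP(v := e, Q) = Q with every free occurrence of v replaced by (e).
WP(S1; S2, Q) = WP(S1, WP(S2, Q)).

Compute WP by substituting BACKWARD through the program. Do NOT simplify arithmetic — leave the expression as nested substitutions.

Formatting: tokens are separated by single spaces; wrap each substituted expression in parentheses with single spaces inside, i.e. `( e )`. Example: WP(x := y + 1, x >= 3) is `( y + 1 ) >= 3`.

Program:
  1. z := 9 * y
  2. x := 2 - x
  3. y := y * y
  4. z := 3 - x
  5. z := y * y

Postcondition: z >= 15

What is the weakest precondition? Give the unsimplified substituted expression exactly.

post: z >= 15
stmt 5: z := y * y  -- replace 1 occurrence(s) of z with (y * y)
  => ( y * y ) >= 15
stmt 4: z := 3 - x  -- replace 0 occurrence(s) of z with (3 - x)
  => ( y * y ) >= 15
stmt 3: y := y * y  -- replace 2 occurrence(s) of y with (y * y)
  => ( ( y * y ) * ( y * y ) ) >= 15
stmt 2: x := 2 - x  -- replace 0 occurrence(s) of x with (2 - x)
  => ( ( y * y ) * ( y * y ) ) >= 15
stmt 1: z := 9 * y  -- replace 0 occurrence(s) of z with (9 * y)
  => ( ( y * y ) * ( y * y ) ) >= 15

Answer: ( ( y * y ) * ( y * y ) ) >= 15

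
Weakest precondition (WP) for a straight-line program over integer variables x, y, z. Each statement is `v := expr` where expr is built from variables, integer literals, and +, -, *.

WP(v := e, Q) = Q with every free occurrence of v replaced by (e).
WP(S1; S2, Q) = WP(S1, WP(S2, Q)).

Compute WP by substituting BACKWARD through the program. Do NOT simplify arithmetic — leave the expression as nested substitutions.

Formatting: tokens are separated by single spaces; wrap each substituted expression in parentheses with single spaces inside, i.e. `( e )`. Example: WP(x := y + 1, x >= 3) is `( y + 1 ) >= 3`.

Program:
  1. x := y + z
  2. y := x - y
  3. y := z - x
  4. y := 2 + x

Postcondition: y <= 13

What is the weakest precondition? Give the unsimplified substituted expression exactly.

Answer: ( 2 + ( y + z ) ) <= 13

Derivation:
post: y <= 13
stmt 4: y := 2 + x  -- replace 1 occurrence(s) of y with (2 + x)
  => ( 2 + x ) <= 13
stmt 3: y := z - x  -- replace 0 occurrence(s) of y with (z - x)
  => ( 2 + x ) <= 13
stmt 2: y := x - y  -- replace 0 occurrence(s) of y with (x - y)
  => ( 2 + x ) <= 13
stmt 1: x := y + z  -- replace 1 occurrence(s) of x with (y + z)
  => ( 2 + ( y + z ) ) <= 13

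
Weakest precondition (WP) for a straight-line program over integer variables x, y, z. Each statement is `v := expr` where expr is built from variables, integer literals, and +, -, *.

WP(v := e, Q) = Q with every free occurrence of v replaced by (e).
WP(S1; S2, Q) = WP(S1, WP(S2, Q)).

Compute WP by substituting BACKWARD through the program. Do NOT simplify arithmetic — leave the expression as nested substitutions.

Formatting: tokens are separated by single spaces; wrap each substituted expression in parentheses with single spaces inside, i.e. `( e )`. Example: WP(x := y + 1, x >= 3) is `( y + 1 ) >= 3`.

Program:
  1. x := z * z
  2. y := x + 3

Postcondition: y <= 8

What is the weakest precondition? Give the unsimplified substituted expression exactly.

post: y <= 8
stmt 2: y := x + 3  -- replace 1 occurrence(s) of y with (x + 3)
  => ( x + 3 ) <= 8
stmt 1: x := z * z  -- replace 1 occurrence(s) of x with (z * z)
  => ( ( z * z ) + 3 ) <= 8

Answer: ( ( z * z ) + 3 ) <= 8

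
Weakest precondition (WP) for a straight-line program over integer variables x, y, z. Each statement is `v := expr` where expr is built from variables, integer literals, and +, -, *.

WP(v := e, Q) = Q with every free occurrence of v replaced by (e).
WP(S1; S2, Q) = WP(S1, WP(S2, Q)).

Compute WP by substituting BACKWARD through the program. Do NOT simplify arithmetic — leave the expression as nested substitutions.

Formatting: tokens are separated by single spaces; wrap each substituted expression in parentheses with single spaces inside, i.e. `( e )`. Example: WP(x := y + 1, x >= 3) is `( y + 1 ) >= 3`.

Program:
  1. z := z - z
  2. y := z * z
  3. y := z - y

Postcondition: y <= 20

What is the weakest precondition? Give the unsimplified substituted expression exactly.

Answer: ( ( z - z ) - ( ( z - z ) * ( z - z ) ) ) <= 20

Derivation:
post: y <= 20
stmt 3: y := z - y  -- replace 1 occurrence(s) of y with (z - y)
  => ( z - y ) <= 20
stmt 2: y := z * z  -- replace 1 occurrence(s) of y with (z * z)
  => ( z - ( z * z ) ) <= 20
stmt 1: z := z - z  -- replace 3 occurrence(s) of z with (z - z)
  => ( ( z - z ) - ( ( z - z ) * ( z - z ) ) ) <= 20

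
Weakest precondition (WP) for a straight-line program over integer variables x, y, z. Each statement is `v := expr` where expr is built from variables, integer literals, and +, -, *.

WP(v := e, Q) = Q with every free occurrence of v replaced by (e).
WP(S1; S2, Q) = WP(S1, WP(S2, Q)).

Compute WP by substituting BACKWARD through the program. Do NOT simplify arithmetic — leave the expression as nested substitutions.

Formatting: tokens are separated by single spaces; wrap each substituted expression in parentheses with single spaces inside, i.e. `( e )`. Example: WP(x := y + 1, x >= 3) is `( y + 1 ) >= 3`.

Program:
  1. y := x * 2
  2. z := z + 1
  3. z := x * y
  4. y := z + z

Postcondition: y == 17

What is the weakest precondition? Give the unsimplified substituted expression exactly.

Answer: ( ( x * ( x * 2 ) ) + ( x * ( x * 2 ) ) ) == 17

Derivation:
post: y == 17
stmt 4: y := z + z  -- replace 1 occurrence(s) of y with (z + z)
  => ( z + z ) == 17
stmt 3: z := x * y  -- replace 2 occurrence(s) of z with (x * y)
  => ( ( x * y ) + ( x * y ) ) == 17
stmt 2: z := z + 1  -- replace 0 occurrence(s) of z with (z + 1)
  => ( ( x * y ) + ( x * y ) ) == 17
stmt 1: y := x * 2  -- replace 2 occurrence(s) of y with (x * 2)
  => ( ( x * ( x * 2 ) ) + ( x * ( x * 2 ) ) ) == 17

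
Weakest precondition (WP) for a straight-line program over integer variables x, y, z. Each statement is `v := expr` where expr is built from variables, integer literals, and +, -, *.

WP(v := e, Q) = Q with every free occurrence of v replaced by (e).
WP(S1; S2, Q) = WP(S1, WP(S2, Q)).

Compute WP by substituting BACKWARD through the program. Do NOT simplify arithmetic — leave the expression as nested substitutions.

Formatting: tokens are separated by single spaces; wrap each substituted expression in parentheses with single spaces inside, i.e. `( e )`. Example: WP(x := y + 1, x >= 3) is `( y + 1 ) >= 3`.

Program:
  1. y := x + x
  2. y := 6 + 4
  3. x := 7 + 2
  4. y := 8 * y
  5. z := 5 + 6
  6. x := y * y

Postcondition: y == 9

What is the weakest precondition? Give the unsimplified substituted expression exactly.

post: y == 9
stmt 6: x := y * y  -- replace 0 occurrence(s) of x with (y * y)
  => y == 9
stmt 5: z := 5 + 6  -- replace 0 occurrence(s) of z with (5 + 6)
  => y == 9
stmt 4: y := 8 * y  -- replace 1 occurrence(s) of y with (8 * y)
  => ( 8 * y ) == 9
stmt 3: x := 7 + 2  -- replace 0 occurrence(s) of x with (7 + 2)
  => ( 8 * y ) == 9
stmt 2: y := 6 + 4  -- replace 1 occurrence(s) of y with (6 + 4)
  => ( 8 * ( 6 + 4 ) ) == 9
stmt 1: y := x + x  -- replace 0 occurrence(s) of y with (x + x)
  => ( 8 * ( 6 + 4 ) ) == 9

Answer: ( 8 * ( 6 + 4 ) ) == 9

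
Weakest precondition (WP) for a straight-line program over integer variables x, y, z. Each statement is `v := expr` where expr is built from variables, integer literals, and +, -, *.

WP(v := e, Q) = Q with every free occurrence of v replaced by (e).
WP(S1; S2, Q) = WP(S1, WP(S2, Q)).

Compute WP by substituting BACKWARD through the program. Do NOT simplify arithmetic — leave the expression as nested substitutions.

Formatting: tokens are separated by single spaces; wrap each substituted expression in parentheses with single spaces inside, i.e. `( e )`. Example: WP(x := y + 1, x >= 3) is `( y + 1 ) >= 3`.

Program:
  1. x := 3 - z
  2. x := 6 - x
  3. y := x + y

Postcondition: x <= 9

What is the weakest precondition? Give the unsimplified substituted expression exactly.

post: x <= 9
stmt 3: y := x + y  -- replace 0 occurrence(s) of y with (x + y)
  => x <= 9
stmt 2: x := 6 - x  -- replace 1 occurrence(s) of x with (6 - x)
  => ( 6 - x ) <= 9
stmt 1: x := 3 - z  -- replace 1 occurrence(s) of x with (3 - z)
  => ( 6 - ( 3 - z ) ) <= 9

Answer: ( 6 - ( 3 - z ) ) <= 9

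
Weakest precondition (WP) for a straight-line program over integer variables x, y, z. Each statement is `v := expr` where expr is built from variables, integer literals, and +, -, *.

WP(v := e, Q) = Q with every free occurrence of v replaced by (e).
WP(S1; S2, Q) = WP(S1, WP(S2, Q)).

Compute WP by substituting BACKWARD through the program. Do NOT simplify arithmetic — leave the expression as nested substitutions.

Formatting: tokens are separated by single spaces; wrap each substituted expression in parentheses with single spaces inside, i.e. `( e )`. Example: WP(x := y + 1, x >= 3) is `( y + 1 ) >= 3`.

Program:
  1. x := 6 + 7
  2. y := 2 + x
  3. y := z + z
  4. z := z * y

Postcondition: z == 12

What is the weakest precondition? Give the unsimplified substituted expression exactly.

post: z == 12
stmt 4: z := z * y  -- replace 1 occurrence(s) of z with (z * y)
  => ( z * y ) == 12
stmt 3: y := z + z  -- replace 1 occurrence(s) of y with (z + z)
  => ( z * ( z + z ) ) == 12
stmt 2: y := 2 + x  -- replace 0 occurrence(s) of y with (2 + x)
  => ( z * ( z + z ) ) == 12
stmt 1: x := 6 + 7  -- replace 0 occurrence(s) of x with (6 + 7)
  => ( z * ( z + z ) ) == 12

Answer: ( z * ( z + z ) ) == 12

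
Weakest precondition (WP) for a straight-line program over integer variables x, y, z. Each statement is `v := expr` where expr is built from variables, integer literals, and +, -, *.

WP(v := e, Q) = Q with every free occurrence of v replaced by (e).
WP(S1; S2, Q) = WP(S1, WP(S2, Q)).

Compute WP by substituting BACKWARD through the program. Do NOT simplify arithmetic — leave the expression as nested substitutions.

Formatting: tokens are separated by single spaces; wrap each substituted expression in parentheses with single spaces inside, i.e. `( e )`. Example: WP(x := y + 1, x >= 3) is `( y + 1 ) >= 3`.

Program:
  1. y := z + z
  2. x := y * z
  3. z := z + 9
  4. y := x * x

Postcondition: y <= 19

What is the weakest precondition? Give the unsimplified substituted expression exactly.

Answer: ( ( ( z + z ) * z ) * ( ( z + z ) * z ) ) <= 19

Derivation:
post: y <= 19
stmt 4: y := x * x  -- replace 1 occurrence(s) of y with (x * x)
  => ( x * x ) <= 19
stmt 3: z := z + 9  -- replace 0 occurrence(s) of z with (z + 9)
  => ( x * x ) <= 19
stmt 2: x := y * z  -- replace 2 occurrence(s) of x with (y * z)
  => ( ( y * z ) * ( y * z ) ) <= 19
stmt 1: y := z + z  -- replace 2 occurrence(s) of y with (z + z)
  => ( ( ( z + z ) * z ) * ( ( z + z ) * z ) ) <= 19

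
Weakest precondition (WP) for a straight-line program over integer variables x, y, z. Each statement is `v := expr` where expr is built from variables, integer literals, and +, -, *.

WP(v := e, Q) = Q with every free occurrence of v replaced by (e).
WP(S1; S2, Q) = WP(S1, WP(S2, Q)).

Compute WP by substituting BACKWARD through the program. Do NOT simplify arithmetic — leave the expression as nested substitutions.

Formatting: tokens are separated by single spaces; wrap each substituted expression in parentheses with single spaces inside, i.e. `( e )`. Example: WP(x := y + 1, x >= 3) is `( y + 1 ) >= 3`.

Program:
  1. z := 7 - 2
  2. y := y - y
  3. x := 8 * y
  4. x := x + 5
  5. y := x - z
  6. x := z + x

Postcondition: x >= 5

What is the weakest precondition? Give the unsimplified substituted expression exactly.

post: x >= 5
stmt 6: x := z + x  -- replace 1 occurrence(s) of x with (z + x)
  => ( z + x ) >= 5
stmt 5: y := x - z  -- replace 0 occurrence(s) of y with (x - z)
  => ( z + x ) >= 5
stmt 4: x := x + 5  -- replace 1 occurrence(s) of x with (x + 5)
  => ( z + ( x + 5 ) ) >= 5
stmt 3: x := 8 * y  -- replace 1 occurrence(s) of x with (8 * y)
  => ( z + ( ( 8 * y ) + 5 ) ) >= 5
stmt 2: y := y - y  -- replace 1 occurrence(s) of y with (y - y)
  => ( z + ( ( 8 * ( y - y ) ) + 5 ) ) >= 5
stmt 1: z := 7 - 2  -- replace 1 occurrence(s) of z with (7 - 2)
  => ( ( 7 - 2 ) + ( ( 8 * ( y - y ) ) + 5 ) ) >= 5

Answer: ( ( 7 - 2 ) + ( ( 8 * ( y - y ) ) + 5 ) ) >= 5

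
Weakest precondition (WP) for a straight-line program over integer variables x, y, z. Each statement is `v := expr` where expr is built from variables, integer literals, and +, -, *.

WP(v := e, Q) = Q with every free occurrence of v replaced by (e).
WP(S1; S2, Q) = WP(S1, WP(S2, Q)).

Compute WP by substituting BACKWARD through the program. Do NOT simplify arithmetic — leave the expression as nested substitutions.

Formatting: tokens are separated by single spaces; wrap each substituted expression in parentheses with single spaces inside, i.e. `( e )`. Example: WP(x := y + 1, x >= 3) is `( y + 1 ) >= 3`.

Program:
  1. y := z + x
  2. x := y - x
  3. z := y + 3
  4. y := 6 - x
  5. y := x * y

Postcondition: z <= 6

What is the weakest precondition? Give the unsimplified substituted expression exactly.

post: z <= 6
stmt 5: y := x * y  -- replace 0 occurrence(s) of y with (x * y)
  => z <= 6
stmt 4: y := 6 - x  -- replace 0 occurrence(s) of y with (6 - x)
  => z <= 6
stmt 3: z := y + 3  -- replace 1 occurrence(s) of z with (y + 3)
  => ( y + 3 ) <= 6
stmt 2: x := y - x  -- replace 0 occurrence(s) of x with (y - x)
  => ( y + 3 ) <= 6
stmt 1: y := z + x  -- replace 1 occurrence(s) of y with (z + x)
  => ( ( z + x ) + 3 ) <= 6

Answer: ( ( z + x ) + 3 ) <= 6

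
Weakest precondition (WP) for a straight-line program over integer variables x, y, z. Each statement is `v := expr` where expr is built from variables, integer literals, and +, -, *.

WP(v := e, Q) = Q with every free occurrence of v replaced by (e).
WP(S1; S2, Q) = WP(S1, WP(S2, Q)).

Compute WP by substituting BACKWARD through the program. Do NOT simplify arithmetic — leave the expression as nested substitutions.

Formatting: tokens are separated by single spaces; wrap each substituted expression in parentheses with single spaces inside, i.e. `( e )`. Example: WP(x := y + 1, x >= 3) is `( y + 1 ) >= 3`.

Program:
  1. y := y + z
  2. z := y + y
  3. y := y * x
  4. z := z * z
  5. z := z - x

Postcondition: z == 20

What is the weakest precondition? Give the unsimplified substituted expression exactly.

Answer: ( ( ( ( y + z ) + ( y + z ) ) * ( ( y + z ) + ( y + z ) ) ) - x ) == 20

Derivation:
post: z == 20
stmt 5: z := z - x  -- replace 1 occurrence(s) of z with (z - x)
  => ( z - x ) == 20
stmt 4: z := z * z  -- replace 1 occurrence(s) of z with (z * z)
  => ( ( z * z ) - x ) == 20
stmt 3: y := y * x  -- replace 0 occurrence(s) of y with (y * x)
  => ( ( z * z ) - x ) == 20
stmt 2: z := y + y  -- replace 2 occurrence(s) of z with (y + y)
  => ( ( ( y + y ) * ( y + y ) ) - x ) == 20
stmt 1: y := y + z  -- replace 4 occurrence(s) of y with (y + z)
  => ( ( ( ( y + z ) + ( y + z ) ) * ( ( y + z ) + ( y + z ) ) ) - x ) == 20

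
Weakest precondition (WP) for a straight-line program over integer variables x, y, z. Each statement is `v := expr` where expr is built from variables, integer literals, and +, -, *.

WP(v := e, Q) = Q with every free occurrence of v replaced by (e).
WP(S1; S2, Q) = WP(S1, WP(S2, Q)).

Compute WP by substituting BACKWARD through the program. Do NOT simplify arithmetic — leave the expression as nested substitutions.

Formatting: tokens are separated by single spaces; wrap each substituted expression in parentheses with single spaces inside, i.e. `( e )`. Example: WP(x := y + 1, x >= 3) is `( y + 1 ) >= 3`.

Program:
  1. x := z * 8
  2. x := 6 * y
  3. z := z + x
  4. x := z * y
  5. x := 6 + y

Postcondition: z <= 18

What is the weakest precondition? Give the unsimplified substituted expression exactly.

post: z <= 18
stmt 5: x := 6 + y  -- replace 0 occurrence(s) of x with (6 + y)
  => z <= 18
stmt 4: x := z * y  -- replace 0 occurrence(s) of x with (z * y)
  => z <= 18
stmt 3: z := z + x  -- replace 1 occurrence(s) of z with (z + x)
  => ( z + x ) <= 18
stmt 2: x := 6 * y  -- replace 1 occurrence(s) of x with (6 * y)
  => ( z + ( 6 * y ) ) <= 18
stmt 1: x := z * 8  -- replace 0 occurrence(s) of x with (z * 8)
  => ( z + ( 6 * y ) ) <= 18

Answer: ( z + ( 6 * y ) ) <= 18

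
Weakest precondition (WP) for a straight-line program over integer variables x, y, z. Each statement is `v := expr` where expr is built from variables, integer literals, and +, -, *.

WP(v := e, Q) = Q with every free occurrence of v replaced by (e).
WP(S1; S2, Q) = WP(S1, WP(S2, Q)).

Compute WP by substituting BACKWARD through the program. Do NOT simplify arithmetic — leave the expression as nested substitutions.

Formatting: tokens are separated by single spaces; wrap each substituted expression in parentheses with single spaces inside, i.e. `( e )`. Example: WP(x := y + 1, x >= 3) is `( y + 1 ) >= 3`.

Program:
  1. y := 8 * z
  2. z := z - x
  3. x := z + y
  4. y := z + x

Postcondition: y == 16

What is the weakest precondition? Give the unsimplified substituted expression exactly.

Answer: ( ( z - x ) + ( ( z - x ) + ( 8 * z ) ) ) == 16

Derivation:
post: y == 16
stmt 4: y := z + x  -- replace 1 occurrence(s) of y with (z + x)
  => ( z + x ) == 16
stmt 3: x := z + y  -- replace 1 occurrence(s) of x with (z + y)
  => ( z + ( z + y ) ) == 16
stmt 2: z := z - x  -- replace 2 occurrence(s) of z with (z - x)
  => ( ( z - x ) + ( ( z - x ) + y ) ) == 16
stmt 1: y := 8 * z  -- replace 1 occurrence(s) of y with (8 * z)
  => ( ( z - x ) + ( ( z - x ) + ( 8 * z ) ) ) == 16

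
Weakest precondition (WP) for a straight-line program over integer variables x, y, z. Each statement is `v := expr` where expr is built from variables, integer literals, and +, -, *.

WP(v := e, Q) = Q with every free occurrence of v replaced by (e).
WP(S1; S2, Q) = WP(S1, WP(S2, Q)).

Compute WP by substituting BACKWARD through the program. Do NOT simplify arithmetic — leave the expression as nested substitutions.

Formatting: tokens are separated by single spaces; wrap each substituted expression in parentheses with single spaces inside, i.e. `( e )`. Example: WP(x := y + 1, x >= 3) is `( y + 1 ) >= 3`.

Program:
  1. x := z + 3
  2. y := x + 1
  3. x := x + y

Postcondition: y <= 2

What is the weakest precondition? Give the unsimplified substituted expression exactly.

Answer: ( ( z + 3 ) + 1 ) <= 2

Derivation:
post: y <= 2
stmt 3: x := x + y  -- replace 0 occurrence(s) of x with (x + y)
  => y <= 2
stmt 2: y := x + 1  -- replace 1 occurrence(s) of y with (x + 1)
  => ( x + 1 ) <= 2
stmt 1: x := z + 3  -- replace 1 occurrence(s) of x with (z + 3)
  => ( ( z + 3 ) + 1 ) <= 2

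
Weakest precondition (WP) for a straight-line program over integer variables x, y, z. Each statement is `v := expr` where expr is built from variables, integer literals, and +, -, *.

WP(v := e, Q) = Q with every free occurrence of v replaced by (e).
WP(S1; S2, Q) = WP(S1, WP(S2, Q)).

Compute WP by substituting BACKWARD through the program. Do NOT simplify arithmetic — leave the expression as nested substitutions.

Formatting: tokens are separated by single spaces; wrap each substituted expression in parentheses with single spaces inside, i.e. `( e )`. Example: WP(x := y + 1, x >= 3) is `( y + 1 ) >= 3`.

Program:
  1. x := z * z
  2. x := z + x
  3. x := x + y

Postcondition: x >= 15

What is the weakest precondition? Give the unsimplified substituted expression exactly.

post: x >= 15
stmt 3: x := x + y  -- replace 1 occurrence(s) of x with (x + y)
  => ( x + y ) >= 15
stmt 2: x := z + x  -- replace 1 occurrence(s) of x with (z + x)
  => ( ( z + x ) + y ) >= 15
stmt 1: x := z * z  -- replace 1 occurrence(s) of x with (z * z)
  => ( ( z + ( z * z ) ) + y ) >= 15

Answer: ( ( z + ( z * z ) ) + y ) >= 15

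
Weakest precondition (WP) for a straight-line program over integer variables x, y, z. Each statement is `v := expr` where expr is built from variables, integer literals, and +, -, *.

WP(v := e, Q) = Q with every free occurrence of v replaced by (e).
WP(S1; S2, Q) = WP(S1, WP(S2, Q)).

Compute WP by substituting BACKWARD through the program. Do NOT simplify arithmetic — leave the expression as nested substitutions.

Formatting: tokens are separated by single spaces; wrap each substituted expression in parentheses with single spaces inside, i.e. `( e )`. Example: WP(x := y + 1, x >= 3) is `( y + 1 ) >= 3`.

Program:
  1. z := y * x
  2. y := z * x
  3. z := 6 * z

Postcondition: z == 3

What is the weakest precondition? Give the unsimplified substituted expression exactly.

Answer: ( 6 * ( y * x ) ) == 3

Derivation:
post: z == 3
stmt 3: z := 6 * z  -- replace 1 occurrence(s) of z with (6 * z)
  => ( 6 * z ) == 3
stmt 2: y := z * x  -- replace 0 occurrence(s) of y with (z * x)
  => ( 6 * z ) == 3
stmt 1: z := y * x  -- replace 1 occurrence(s) of z with (y * x)
  => ( 6 * ( y * x ) ) == 3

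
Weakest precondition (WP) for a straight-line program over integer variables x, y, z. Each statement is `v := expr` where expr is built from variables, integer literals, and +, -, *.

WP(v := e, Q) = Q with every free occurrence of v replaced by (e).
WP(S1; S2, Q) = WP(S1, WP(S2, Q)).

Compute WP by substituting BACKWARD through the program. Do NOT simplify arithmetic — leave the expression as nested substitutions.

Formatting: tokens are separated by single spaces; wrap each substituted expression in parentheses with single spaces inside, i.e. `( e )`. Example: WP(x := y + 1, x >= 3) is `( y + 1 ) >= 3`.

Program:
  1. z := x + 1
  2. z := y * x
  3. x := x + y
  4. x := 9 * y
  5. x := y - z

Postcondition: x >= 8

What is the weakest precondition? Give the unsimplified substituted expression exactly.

post: x >= 8
stmt 5: x := y - z  -- replace 1 occurrence(s) of x with (y - z)
  => ( y - z ) >= 8
stmt 4: x := 9 * y  -- replace 0 occurrence(s) of x with (9 * y)
  => ( y - z ) >= 8
stmt 3: x := x + y  -- replace 0 occurrence(s) of x with (x + y)
  => ( y - z ) >= 8
stmt 2: z := y * x  -- replace 1 occurrence(s) of z with (y * x)
  => ( y - ( y * x ) ) >= 8
stmt 1: z := x + 1  -- replace 0 occurrence(s) of z with (x + 1)
  => ( y - ( y * x ) ) >= 8

Answer: ( y - ( y * x ) ) >= 8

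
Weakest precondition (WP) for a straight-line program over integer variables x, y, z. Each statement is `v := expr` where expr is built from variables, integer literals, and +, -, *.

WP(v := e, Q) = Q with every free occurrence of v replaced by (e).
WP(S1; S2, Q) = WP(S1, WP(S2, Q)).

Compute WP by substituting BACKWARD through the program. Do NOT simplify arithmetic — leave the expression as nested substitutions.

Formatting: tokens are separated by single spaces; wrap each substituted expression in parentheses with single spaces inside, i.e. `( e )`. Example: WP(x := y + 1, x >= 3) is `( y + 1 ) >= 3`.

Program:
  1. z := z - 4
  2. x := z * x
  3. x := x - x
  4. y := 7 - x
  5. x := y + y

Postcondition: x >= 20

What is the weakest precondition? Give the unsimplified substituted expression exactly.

Answer: ( ( 7 - ( ( ( z - 4 ) * x ) - ( ( z - 4 ) * x ) ) ) + ( 7 - ( ( ( z - 4 ) * x ) - ( ( z - 4 ) * x ) ) ) ) >= 20

Derivation:
post: x >= 20
stmt 5: x := y + y  -- replace 1 occurrence(s) of x with (y + y)
  => ( y + y ) >= 20
stmt 4: y := 7 - x  -- replace 2 occurrence(s) of y with (7 - x)
  => ( ( 7 - x ) + ( 7 - x ) ) >= 20
stmt 3: x := x - x  -- replace 2 occurrence(s) of x with (x - x)
  => ( ( 7 - ( x - x ) ) + ( 7 - ( x - x ) ) ) >= 20
stmt 2: x := z * x  -- replace 4 occurrence(s) of x with (z * x)
  => ( ( 7 - ( ( z * x ) - ( z * x ) ) ) + ( 7 - ( ( z * x ) - ( z * x ) ) ) ) >= 20
stmt 1: z := z - 4  -- replace 4 occurrence(s) of z with (z - 4)
  => ( ( 7 - ( ( ( z - 4 ) * x ) - ( ( z - 4 ) * x ) ) ) + ( 7 - ( ( ( z - 4 ) * x ) - ( ( z - 4 ) * x ) ) ) ) >= 20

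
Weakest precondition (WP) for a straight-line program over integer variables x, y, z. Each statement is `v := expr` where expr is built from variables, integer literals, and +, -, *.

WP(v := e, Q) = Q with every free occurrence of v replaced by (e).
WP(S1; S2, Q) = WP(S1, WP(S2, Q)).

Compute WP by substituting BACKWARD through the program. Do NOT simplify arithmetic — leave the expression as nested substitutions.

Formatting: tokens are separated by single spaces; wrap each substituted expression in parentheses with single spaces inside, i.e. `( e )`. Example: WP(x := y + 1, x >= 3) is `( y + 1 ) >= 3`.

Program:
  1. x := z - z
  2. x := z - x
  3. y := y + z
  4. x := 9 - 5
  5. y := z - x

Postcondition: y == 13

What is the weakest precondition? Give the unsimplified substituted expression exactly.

post: y == 13
stmt 5: y := z - x  -- replace 1 occurrence(s) of y with (z - x)
  => ( z - x ) == 13
stmt 4: x := 9 - 5  -- replace 1 occurrence(s) of x with (9 - 5)
  => ( z - ( 9 - 5 ) ) == 13
stmt 3: y := y + z  -- replace 0 occurrence(s) of y with (y + z)
  => ( z - ( 9 - 5 ) ) == 13
stmt 2: x := z - x  -- replace 0 occurrence(s) of x with (z - x)
  => ( z - ( 9 - 5 ) ) == 13
stmt 1: x := z - z  -- replace 0 occurrence(s) of x with (z - z)
  => ( z - ( 9 - 5 ) ) == 13

Answer: ( z - ( 9 - 5 ) ) == 13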